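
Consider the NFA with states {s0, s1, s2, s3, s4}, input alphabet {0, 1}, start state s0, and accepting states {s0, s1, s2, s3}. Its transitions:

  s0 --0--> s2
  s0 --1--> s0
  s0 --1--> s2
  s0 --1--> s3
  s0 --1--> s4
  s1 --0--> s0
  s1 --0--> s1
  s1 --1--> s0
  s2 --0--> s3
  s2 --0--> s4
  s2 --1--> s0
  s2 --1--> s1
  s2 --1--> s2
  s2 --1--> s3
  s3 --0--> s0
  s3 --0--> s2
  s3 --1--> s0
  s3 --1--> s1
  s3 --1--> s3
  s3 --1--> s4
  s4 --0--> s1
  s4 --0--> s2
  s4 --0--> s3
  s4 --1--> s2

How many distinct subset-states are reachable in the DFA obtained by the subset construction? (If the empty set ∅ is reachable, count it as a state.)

Start state of the DFA: {s0}.
{s0} --0--> {s2}  [new]
{s0} --1--> {s0, s2, s3, s4}  [new]
{s2} --0--> {s3, s4}  [new]
{s2} --1--> {s0, s1, s2, s3}  [new]
{s0, s2, s3, s4} --0--> {s0, s1, s2, s3, s4}  [new]
{s0, s2, s3, s4} --1--> {s0, s1, s2, s3, s4}  [seen]
{s3, s4} --0--> {s0, s1, s2, s3}  [seen]
{s3, s4} --1--> {s0, s1, s2, s3, s4}  [seen]
{s0, s1, s2, s3} --0--> {s0, s1, s2, s3, s4}  [seen]
{s0, s1, s2, s3} --1--> {s0, s1, s2, s3, s4}  [seen]
{s0, s1, s2, s3, s4} --0--> {s0, s1, s2, s3, s4}  [seen]
{s0, s1, s2, s3, s4} --1--> {s0, s1, s2, s3, s4}  [seen]
Reachable DFA states: {s0}, {s2}, {s0, s2, s3, s4}, {s3, s4}, {s0, s1, s2, s3}, {s0, s1, s2, s3, s4}.

6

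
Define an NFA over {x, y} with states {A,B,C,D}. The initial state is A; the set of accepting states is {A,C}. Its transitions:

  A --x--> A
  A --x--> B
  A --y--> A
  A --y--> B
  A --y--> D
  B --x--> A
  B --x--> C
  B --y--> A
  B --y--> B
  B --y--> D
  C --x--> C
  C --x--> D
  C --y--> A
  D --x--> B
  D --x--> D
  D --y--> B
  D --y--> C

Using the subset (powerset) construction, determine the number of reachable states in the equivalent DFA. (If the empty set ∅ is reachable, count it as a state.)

5

Start state of the DFA: {A}.
{A} --x--> {A,B}  [new]
{A} --y--> {A,B,D}  [new]
{A,B} --x--> {A,B,C}  [new]
{A,B} --y--> {A,B,D}  [seen]
{A,B,D} --x--> {A,B,C,D}  [new]
{A,B,D} --y--> {A,B,C,D}  [seen]
{A,B,C} --x--> {A,B,C,D}  [seen]
{A,B,C} --y--> {A,B,D}  [seen]
{A,B,C,D} --x--> {A,B,C,D}  [seen]
{A,B,C,D} --y--> {A,B,C,D}  [seen]
Reachable DFA states: {A}, {A,B}, {A,B,D}, {A,B,C}, {A,B,C,D}.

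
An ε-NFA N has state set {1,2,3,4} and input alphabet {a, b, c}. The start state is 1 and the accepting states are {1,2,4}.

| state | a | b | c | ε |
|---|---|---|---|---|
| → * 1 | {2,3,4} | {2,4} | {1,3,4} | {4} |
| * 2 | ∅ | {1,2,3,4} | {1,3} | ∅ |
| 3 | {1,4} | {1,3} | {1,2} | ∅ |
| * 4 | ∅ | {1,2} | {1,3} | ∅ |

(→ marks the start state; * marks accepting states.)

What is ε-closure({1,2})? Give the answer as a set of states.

Begin with {1,2}.
1 →ε {4}; add 4.
ε-closure = {1,2,4}.

{1,2,4}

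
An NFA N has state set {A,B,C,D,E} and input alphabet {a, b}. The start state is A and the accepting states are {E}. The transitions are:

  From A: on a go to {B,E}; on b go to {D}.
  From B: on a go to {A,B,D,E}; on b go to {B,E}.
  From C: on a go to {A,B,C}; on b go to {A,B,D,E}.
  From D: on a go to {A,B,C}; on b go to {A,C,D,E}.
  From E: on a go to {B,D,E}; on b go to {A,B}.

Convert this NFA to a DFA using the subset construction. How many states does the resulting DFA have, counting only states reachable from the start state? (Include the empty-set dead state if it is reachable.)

8

Start state of the DFA: {A}.
{A} --a--> {B,E}  [new]
{A} --b--> {D}  [new]
{B,E} --a--> {A,B,D,E}  [new]
{B,E} --b--> {A,B,E}  [new]
{D} --a--> {A,B,C}  [new]
{D} --b--> {A,C,D,E}  [new]
{A,B,D,E} --a--> {A,B,C,D,E}  [new]
{A,B,D,E} --b--> {A,B,C,D,E}  [seen]
{A,B,E} --a--> {A,B,D,E}  [seen]
{A,B,E} --b--> {A,B,D,E}  [seen]
{A,B,C} --a--> {A,B,C,D,E}  [seen]
{A,B,C} --b--> {A,B,D,E}  [seen]
{A,C,D,E} --a--> {A,B,C,D,E}  [seen]
{A,C,D,E} --b--> {A,B,C,D,E}  [seen]
{A,B,C,D,E} --a--> {A,B,C,D,E}  [seen]
{A,B,C,D,E} --b--> {A,B,C,D,E}  [seen]
Reachable DFA states: {A}, {B,E}, {D}, {A,B,D,E}, {A,B,E}, {A,B,C}, {A,C,D,E}, {A,B,C,D,E}.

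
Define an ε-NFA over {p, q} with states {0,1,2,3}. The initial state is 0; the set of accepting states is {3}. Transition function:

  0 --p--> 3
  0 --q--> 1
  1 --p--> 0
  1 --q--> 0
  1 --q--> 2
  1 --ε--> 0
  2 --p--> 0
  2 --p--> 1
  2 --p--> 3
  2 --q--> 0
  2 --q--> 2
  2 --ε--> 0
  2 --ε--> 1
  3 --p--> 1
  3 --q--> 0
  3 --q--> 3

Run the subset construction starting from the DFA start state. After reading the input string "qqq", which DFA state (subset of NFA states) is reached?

Start: {0}.
δ(0,q) = {1}.
Union: {1}.
ε-closure gives {0,1}.
After q: {0,1}.
δ(0,q) = {1}; δ(1,q) = {0,2}.
Union: {0,1,2}.
After q: {0,1,2}.
δ(0,q) = {1}; δ(1,q) = {0,2}; δ(2,q) = {0,2}.
Union: {0,1,2}.
After q: {0,1,2}.

{0,1,2}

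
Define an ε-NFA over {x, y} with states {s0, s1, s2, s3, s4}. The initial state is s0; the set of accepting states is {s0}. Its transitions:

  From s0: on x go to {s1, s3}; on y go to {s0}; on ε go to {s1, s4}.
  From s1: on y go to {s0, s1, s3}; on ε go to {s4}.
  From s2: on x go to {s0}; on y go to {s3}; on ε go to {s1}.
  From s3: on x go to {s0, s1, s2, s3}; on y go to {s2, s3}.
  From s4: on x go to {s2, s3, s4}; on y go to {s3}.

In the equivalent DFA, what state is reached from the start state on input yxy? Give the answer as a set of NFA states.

{s0, s1, s2, s3, s4}

Start: {s0, s1, s4}.
δ(s0,y) = {s0}; δ(s1,y) = {s0, s1, s3}; δ(s4,y) = {s3}.
Union: {s0, s1, s3}.
ε-closure gives {s0, s1, s3, s4}.
After y: {s0, s1, s3, s4}.
δ(s0,x) = {s1, s3}; δ(s1,x) = ∅; δ(s3,x) = {s0, s1, s2, s3}; δ(s4,x) = {s2, s3, s4}.
Union: {s0, s1, s2, s3, s4}.
After x: {s0, s1, s2, s3, s4}.
δ(s0,y) = {s0}; δ(s1,y) = {s0, s1, s3}; δ(s2,y) = {s3}; δ(s3,y) = {s2, s3}; δ(s4,y) = {s3}.
Union: {s0, s1, s2, s3}.
ε-closure gives {s0, s1, s2, s3, s4}.
After y: {s0, s1, s2, s3, s4}.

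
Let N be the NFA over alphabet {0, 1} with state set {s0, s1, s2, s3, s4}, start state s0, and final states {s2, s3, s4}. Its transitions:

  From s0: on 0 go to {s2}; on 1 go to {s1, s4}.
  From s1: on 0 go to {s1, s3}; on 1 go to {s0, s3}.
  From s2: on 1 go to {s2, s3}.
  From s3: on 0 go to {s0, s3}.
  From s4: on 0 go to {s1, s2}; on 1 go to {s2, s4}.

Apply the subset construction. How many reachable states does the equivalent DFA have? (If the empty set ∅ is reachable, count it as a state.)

Start state of the DFA: {s0}.
{s0} --0--> {s2}  [new]
{s0} --1--> {s1, s4}  [new]
{s2} --0--> ∅  [new]
{s2} --1--> {s2, s3}  [new]
{s1, s4} --0--> {s1, s2, s3}  [new]
{s1, s4} --1--> {s0, s2, s3, s4}  [new]
∅ --0--> ∅  [seen]
∅ --1--> ∅  [seen]
{s2, s3} --0--> {s0, s3}  [new]
{s2, s3} --1--> {s2, s3}  [seen]
{s1, s2, s3} --0--> {s0, s1, s3}  [new]
{s1, s2, s3} --1--> {s0, s2, s3}  [new]
{s0, s2, s3, s4} --0--> {s0, s1, s2, s3}  [new]
{s0, s2, s3, s4} --1--> {s1, s2, s3, s4}  [new]
{s0, s3} --0--> {s0, s2, s3}  [seen]
{s0, s3} --1--> {s1, s4}  [seen]
{s0, s1, s3} --0--> {s0, s1, s2, s3}  [seen]
{s0, s1, s3} --1--> {s0, s1, s3, s4}  [new]
{s0, s2, s3} --0--> {s0, s2, s3}  [seen]
{s0, s2, s3} --1--> {s1, s2, s3, s4}  [seen]
{s0, s1, s2, s3} --0--> {s0, s1, s2, s3}  [seen]
{s0, s1, s2, s3} --1--> {s0, s1, s2, s3, s4}  [new]
{s1, s2, s3, s4} --0--> {s0, s1, s2, s3}  [seen]
{s1, s2, s3, s4} --1--> {s0, s2, s3, s4}  [seen]
{s0, s1, s3, s4} --0--> {s0, s1, s2, s3}  [seen]
{s0, s1, s3, s4} --1--> {s0, s1, s2, s3, s4}  [seen]
{s0, s1, s2, s3, s4} --0--> {s0, s1, s2, s3}  [seen]
{s0, s1, s2, s3, s4} --1--> {s0, s1, s2, s3, s4}  [seen]
Reachable DFA states: {s0}, {s2}, {s1, s4}, ∅, {s2, s3}, {s1, s2, s3}, {s0, s2, s3, s4}, {s0, s3}, {s0, s1, s3}, {s0, s2, s3}, {s0, s1, s2, s3}, {s1, s2, s3, s4}, {s0, s1, s3, s4}, {s0, s1, s2, s3, s4}.

14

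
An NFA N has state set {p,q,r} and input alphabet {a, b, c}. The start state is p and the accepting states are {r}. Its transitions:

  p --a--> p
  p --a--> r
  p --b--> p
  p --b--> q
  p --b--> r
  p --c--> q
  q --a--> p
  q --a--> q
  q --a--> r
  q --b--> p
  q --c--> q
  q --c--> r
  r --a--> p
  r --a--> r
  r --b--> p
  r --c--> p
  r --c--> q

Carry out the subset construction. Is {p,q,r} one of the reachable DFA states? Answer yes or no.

Start state of the DFA: {p}.
{p} --a--> {p,r}  [new]
{p} --b--> {p,q,r}  [new]
{p} --c--> {q}  [new]
{p,r} --a--> {p,r}  [seen]
{p,r} --b--> {p,q,r}  [seen]
{p,r} --c--> {p,q}  [new]
{p,q,r} --a--> {p,q,r}  [seen]
{p,q,r} --b--> {p,q,r}  [seen]
{p,q,r} --c--> {p,q,r}  [seen]
{q} --a--> {p,q,r}  [seen]
{q} --b--> {p}  [seen]
{q} --c--> {q,r}  [new]
{p,q} --a--> {p,q,r}  [seen]
{p,q} --b--> {p,q,r}  [seen]
{p,q} --c--> {q,r}  [seen]
{q,r} --a--> {p,q,r}  [seen]
{q,r} --b--> {p}  [seen]
{q,r} --c--> {p,q,r}  [seen]
Reachable DFA states: {p}, {p,r}, {p,q,r}, {q}, {p,q}, {q,r}.
{p,q,r} is among them.

yes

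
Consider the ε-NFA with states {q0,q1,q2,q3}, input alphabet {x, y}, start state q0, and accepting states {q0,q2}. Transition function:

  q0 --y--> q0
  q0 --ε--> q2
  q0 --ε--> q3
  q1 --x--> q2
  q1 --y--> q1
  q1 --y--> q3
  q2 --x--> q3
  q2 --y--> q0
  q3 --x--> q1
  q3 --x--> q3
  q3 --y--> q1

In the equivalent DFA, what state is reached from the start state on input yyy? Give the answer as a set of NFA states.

Start: {q0,q2,q3}.
δ(q0,y) = {q0}; δ(q2,y) = {q0}; δ(q3,y) = {q1}.
Union: {q0,q1}.
ε-closure gives {q0,q1,q2,q3}.
After y: {q0,q1,q2,q3}.
δ(q0,y) = {q0}; δ(q1,y) = {q1,q3}; δ(q2,y) = {q0}; δ(q3,y) = {q1}.
Union: {q0,q1,q3}.
ε-closure gives {q0,q1,q2,q3}.
After y: {q0,q1,q2,q3}.
δ(q0,y) = {q0}; δ(q1,y) = {q1,q3}; δ(q2,y) = {q0}; δ(q3,y) = {q1}.
Union: {q0,q1,q3}.
ε-closure gives {q0,q1,q2,q3}.
After y: {q0,q1,q2,q3}.

{q0,q1,q2,q3}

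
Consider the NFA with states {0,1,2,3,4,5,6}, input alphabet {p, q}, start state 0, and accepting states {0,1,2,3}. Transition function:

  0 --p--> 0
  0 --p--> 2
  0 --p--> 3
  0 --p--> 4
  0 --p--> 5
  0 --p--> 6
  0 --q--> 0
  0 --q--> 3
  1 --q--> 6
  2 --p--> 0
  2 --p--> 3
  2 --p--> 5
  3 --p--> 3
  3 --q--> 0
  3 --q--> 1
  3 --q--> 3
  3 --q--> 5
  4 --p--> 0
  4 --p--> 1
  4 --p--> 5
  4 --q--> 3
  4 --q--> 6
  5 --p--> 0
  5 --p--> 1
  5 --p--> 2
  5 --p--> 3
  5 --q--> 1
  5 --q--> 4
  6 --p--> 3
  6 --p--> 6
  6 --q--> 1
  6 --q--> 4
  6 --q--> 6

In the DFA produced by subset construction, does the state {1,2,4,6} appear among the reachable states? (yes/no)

no

Start state of the DFA: {0}.
{0} --p--> {0,2,3,4,5,6}  [new]
{0} --q--> {0,3}  [new]
{0,2,3,4,5,6} --p--> {0,1,2,3,4,5,6}  [new]
{0,2,3,4,5,6} --q--> {0,1,3,4,5,6}  [new]
{0,3} --p--> {0,2,3,4,5,6}  [seen]
{0,3} --q--> {0,1,3,5}  [new]
{0,1,2,3,4,5,6} --p--> {0,1,2,3,4,5,6}  [seen]
{0,1,2,3,4,5,6} --q--> {0,1,3,4,5,6}  [seen]
{0,1,3,4,5,6} --p--> {0,1,2,3,4,5,6}  [seen]
{0,1,3,4,5,6} --q--> {0,1,3,4,5,6}  [seen]
{0,1,3,5} --p--> {0,1,2,3,4,5,6}  [seen]
{0,1,3,5} --q--> {0,1,3,4,5,6}  [seen]
Reachable DFA states: {0}, {0,2,3,4,5,6}, {0,3}, {0,1,2,3,4,5,6}, {0,1,3,4,5,6}, {0,1,3,5}.
{1,2,4,6} is not among them.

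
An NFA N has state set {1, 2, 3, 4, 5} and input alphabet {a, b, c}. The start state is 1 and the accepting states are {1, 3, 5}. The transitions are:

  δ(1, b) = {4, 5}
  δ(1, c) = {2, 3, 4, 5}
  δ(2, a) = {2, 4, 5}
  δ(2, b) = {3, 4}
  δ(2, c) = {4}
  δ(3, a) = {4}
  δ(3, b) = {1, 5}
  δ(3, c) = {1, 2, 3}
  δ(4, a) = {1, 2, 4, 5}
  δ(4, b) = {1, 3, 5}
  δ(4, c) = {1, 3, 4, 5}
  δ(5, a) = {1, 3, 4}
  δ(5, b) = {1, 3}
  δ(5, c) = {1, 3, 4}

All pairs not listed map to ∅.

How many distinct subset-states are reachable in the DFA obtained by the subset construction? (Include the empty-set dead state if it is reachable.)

9

Start state of the DFA: {1}.
{1} --a--> ∅  [new]
{1} --b--> {4, 5}  [new]
{1} --c--> {2, 3, 4, 5}  [new]
∅ --a--> ∅  [seen]
∅ --b--> ∅  [seen]
∅ --c--> ∅  [seen]
{4, 5} --a--> {1, 2, 3, 4, 5}  [new]
{4, 5} --b--> {1, 3, 5}  [new]
{4, 5} --c--> {1, 3, 4, 5}  [new]
{2, 3, 4, 5} --a--> {1, 2, 3, 4, 5}  [seen]
{2, 3, 4, 5} --b--> {1, 3, 4, 5}  [seen]
{2, 3, 4, 5} --c--> {1, 2, 3, 4, 5}  [seen]
{1, 2, 3, 4, 5} --a--> {1, 2, 3, 4, 5}  [seen]
{1, 2, 3, 4, 5} --b--> {1, 3, 4, 5}  [seen]
{1, 2, 3, 4, 5} --c--> {1, 2, 3, 4, 5}  [seen]
{1, 3, 5} --a--> {1, 3, 4}  [new]
{1, 3, 5} --b--> {1, 3, 4, 5}  [seen]
{1, 3, 5} --c--> {1, 2, 3, 4, 5}  [seen]
{1, 3, 4, 5} --a--> {1, 2, 3, 4, 5}  [seen]
{1, 3, 4, 5} --b--> {1, 3, 4, 5}  [seen]
{1, 3, 4, 5} --c--> {1, 2, 3, 4, 5}  [seen]
{1, 3, 4} --a--> {1, 2, 4, 5}  [new]
{1, 3, 4} --b--> {1, 3, 4, 5}  [seen]
{1, 3, 4} --c--> {1, 2, 3, 4, 5}  [seen]
{1, 2, 4, 5} --a--> {1, 2, 3, 4, 5}  [seen]
{1, 2, 4, 5} --b--> {1, 3, 4, 5}  [seen]
{1, 2, 4, 5} --c--> {1, 2, 3, 4, 5}  [seen]
Reachable DFA states: {1}, ∅, {4, 5}, {2, 3, 4, 5}, {1, 2, 3, 4, 5}, {1, 3, 5}, {1, 3, 4, 5}, {1, 3, 4}, {1, 2, 4, 5}.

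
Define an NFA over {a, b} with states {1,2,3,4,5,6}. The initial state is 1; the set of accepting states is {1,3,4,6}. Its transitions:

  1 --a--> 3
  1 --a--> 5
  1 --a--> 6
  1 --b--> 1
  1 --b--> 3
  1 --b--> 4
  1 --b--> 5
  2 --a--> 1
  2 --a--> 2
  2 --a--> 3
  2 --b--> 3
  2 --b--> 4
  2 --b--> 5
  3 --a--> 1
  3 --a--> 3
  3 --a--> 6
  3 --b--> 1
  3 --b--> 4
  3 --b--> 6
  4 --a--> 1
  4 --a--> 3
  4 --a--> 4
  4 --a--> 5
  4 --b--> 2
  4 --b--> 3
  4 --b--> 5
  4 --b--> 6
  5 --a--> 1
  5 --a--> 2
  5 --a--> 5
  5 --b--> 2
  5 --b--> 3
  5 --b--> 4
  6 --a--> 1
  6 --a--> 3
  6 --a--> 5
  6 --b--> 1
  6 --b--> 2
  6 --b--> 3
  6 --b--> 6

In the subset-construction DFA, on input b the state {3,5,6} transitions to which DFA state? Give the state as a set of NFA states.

{1,2,3,4,6}

δ(3,b) = {1,4,6}; δ(5,b) = {2,3,4}; δ(6,b) = {1,2,3,6}.
Union: {1,2,3,4,6}.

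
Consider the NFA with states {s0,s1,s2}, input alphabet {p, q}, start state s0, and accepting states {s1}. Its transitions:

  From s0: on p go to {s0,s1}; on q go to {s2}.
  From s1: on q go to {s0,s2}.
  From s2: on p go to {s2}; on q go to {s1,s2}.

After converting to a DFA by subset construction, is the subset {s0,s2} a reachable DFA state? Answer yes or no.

yes

Start state of the DFA: {s0}.
{s0} --p--> {s0,s1}  [new]
{s0} --q--> {s2}  [new]
{s0,s1} --p--> {s0,s1}  [seen]
{s0,s1} --q--> {s0,s2}  [new]
{s2} --p--> {s2}  [seen]
{s2} --q--> {s1,s2}  [new]
{s0,s2} --p--> {s0,s1,s2}  [new]
{s0,s2} --q--> {s1,s2}  [seen]
{s1,s2} --p--> {s2}  [seen]
{s1,s2} --q--> {s0,s1,s2}  [seen]
{s0,s1,s2} --p--> {s0,s1,s2}  [seen]
{s0,s1,s2} --q--> {s0,s1,s2}  [seen]
Reachable DFA states: {s0}, {s0,s1}, {s2}, {s0,s2}, {s1,s2}, {s0,s1,s2}.
{s0,s2} is among them.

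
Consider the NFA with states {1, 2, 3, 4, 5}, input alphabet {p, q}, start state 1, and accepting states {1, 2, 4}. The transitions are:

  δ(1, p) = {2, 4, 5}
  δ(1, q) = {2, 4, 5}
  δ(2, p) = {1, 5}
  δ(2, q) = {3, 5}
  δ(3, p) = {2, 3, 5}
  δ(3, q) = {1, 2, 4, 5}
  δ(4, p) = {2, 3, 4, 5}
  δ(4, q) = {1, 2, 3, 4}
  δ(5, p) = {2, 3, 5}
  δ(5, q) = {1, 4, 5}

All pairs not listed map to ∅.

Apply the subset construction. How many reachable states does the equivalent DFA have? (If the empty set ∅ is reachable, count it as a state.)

3

Start state of the DFA: {1}.
{1} --p--> {2, 4, 5}  [new]
{1} --q--> {2, 4, 5}  [seen]
{2, 4, 5} --p--> {1, 2, 3, 4, 5}  [new]
{2, 4, 5} --q--> {1, 2, 3, 4, 5}  [seen]
{1, 2, 3, 4, 5} --p--> {1, 2, 3, 4, 5}  [seen]
{1, 2, 3, 4, 5} --q--> {1, 2, 3, 4, 5}  [seen]
Reachable DFA states: {1}, {2, 4, 5}, {1, 2, 3, 4, 5}.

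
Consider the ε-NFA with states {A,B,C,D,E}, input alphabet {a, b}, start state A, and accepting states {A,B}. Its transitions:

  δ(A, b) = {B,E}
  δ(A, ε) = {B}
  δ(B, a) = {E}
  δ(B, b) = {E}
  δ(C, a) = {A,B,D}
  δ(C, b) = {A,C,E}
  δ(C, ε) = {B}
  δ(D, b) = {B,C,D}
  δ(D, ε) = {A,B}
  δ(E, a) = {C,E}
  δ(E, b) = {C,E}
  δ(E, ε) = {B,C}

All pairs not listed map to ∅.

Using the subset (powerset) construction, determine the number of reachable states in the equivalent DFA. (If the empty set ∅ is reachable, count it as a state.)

4

Start state of the DFA: {A,B} (ε-closure of the NFA start).
{A,B} --a--> {B,C,E}  [new]
{A,B} --b--> {B,C,E}  [seen]
{B,C,E} --a--> {A,B,C,D,E}  [new]
{B,C,E} --b--> {A,B,C,E}  [new]
{A,B,C,D,E} --a--> {A,B,C,D,E}  [seen]
{A,B,C,D,E} --b--> {A,B,C,D,E}  [seen]
{A,B,C,E} --a--> {A,B,C,D,E}  [seen]
{A,B,C,E} --b--> {A,B,C,E}  [seen]
Reachable DFA states: {A,B}, {B,C,E}, {A,B,C,D,E}, {A,B,C,E}.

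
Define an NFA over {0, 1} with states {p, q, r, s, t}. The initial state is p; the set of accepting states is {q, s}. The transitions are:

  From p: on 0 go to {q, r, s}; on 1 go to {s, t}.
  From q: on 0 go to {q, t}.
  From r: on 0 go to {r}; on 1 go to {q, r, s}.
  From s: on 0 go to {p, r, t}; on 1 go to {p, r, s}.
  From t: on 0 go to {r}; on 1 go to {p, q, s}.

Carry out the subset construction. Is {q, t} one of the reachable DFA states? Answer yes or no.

Start state of the DFA: {p}.
{p} --0--> {q, r, s}  [new]
{p} --1--> {s, t}  [new]
{q, r, s} --0--> {p, q, r, t}  [new]
{q, r, s} --1--> {p, q, r, s}  [new]
{s, t} --0--> {p, r, t}  [new]
{s, t} --1--> {p, q, r, s}  [seen]
{p, q, r, t} --0--> {q, r, s, t}  [new]
{p, q, r, t} --1--> {p, q, r, s, t}  [new]
{p, q, r, s} --0--> {p, q, r, s, t}  [seen]
{p, q, r, s} --1--> {p, q, r, s, t}  [seen]
{p, r, t} --0--> {q, r, s}  [seen]
{p, r, t} --1--> {p, q, r, s, t}  [seen]
{q, r, s, t} --0--> {p, q, r, t}  [seen]
{q, r, s, t} --1--> {p, q, r, s}  [seen]
{p, q, r, s, t} --0--> {p, q, r, s, t}  [seen]
{p, q, r, s, t} --1--> {p, q, r, s, t}  [seen]
Reachable DFA states: {p}, {q, r, s}, {s, t}, {p, q, r, t}, {p, q, r, s}, {p, r, t}, {q, r, s, t}, {p, q, r, s, t}.
{q, t} is not among them.

no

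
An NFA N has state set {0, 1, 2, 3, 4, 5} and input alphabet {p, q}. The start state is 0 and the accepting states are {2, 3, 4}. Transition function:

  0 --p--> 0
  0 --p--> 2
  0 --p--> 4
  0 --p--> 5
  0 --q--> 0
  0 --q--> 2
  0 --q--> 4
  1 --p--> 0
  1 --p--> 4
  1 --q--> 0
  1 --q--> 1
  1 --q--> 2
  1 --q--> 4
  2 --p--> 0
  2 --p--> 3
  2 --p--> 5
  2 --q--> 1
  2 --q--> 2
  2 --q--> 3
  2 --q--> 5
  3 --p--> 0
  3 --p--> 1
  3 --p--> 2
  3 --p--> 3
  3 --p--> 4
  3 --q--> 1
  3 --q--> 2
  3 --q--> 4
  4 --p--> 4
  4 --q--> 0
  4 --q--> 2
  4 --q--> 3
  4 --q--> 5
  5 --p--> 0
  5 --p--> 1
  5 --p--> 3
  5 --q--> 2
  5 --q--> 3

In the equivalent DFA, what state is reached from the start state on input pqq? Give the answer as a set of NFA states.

Start: {0}.
δ(0,p) = {0, 2, 4, 5}.
Union: {0, 2, 4, 5}.
After p: {0, 2, 4, 5}.
δ(0,q) = {0, 2, 4}; δ(2,q) = {1, 2, 3, 5}; δ(4,q) = {0, 2, 3, 5}; δ(5,q) = {2, 3}.
Union: {0, 1, 2, 3, 4, 5}.
After q: {0, 1, 2, 3, 4, 5}.
δ(0,q) = {0, 2, 4}; δ(1,q) = {0, 1, 2, 4}; δ(2,q) = {1, 2, 3, 5}; δ(3,q) = {1, 2, 4}; δ(4,q) = {0, 2, 3, 5}; δ(5,q) = {2, 3}.
Union: {0, 1, 2, 3, 4, 5}.
After q: {0, 1, 2, 3, 4, 5}.

{0, 1, 2, 3, 4, 5}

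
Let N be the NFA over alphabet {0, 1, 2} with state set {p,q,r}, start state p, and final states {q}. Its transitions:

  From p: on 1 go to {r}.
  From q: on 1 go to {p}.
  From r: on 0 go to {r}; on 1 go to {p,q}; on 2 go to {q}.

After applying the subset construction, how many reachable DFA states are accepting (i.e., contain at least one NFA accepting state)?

3

Start state of the DFA: {p}.
{p} --0--> ∅  [new]
{p} --1--> {r}  [new]
{p} --2--> ∅  [seen]
∅ --0--> ∅  [seen]
∅ --1--> ∅  [seen]
∅ --2--> ∅  [seen]
{r} --0--> {r}  [seen]
{r} --1--> {p,q}  [new]
{r} --2--> {q}  [new]
{p,q} --0--> ∅  [seen]
{p,q} --1--> {p,r}  [new]
{p,q} --2--> ∅  [seen]
{q} --0--> ∅  [seen]
{q} --1--> {p}  [seen]
{q} --2--> ∅  [seen]
{p,r} --0--> {r}  [seen]
{p,r} --1--> {p,q,r}  [new]
{p,r} --2--> {q}  [seen]
{p,q,r} --0--> {r}  [seen]
{p,q,r} --1--> {p,q,r}  [seen]
{p,q,r} --2--> {q}  [seen]
Reachable DFA states: {p}, ∅, {r}, {p,q}, {q}, {p,r}, {p,q,r}.
Accepting DFA states (contain an NFA accepting state): {p,q}, {q}, {p,q,r}.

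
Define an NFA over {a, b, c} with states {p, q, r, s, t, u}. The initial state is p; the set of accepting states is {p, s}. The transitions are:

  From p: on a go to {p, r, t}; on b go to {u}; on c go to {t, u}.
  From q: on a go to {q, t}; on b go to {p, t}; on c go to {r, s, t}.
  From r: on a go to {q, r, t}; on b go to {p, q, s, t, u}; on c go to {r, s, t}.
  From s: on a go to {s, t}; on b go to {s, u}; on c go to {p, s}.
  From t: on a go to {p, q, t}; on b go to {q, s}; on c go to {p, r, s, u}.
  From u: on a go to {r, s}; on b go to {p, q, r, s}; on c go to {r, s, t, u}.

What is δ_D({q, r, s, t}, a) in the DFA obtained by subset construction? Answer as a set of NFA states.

{p, q, r, s, t}

δ(q,a) = {q, t}; δ(r,a) = {q, r, t}; δ(s,a) = {s, t}; δ(t,a) = {p, q, t}.
Union: {p, q, r, s, t}.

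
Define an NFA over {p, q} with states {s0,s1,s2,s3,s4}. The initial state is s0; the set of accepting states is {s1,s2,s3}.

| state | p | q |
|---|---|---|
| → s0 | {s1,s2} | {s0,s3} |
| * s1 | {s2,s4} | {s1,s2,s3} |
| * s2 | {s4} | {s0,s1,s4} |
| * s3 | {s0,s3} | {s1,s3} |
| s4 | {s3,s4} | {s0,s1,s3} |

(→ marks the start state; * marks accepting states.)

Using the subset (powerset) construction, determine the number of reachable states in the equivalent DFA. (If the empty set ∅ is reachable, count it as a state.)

Start state of the DFA: {s0}.
{s0} --p--> {s1,s2}  [new]
{s0} --q--> {s0,s3}  [new]
{s1,s2} --p--> {s2,s4}  [new]
{s1,s2} --q--> {s0,s1,s2,s3,s4}  [new]
{s0,s3} --p--> {s0,s1,s2,s3}  [new]
{s0,s3} --q--> {s0,s1,s3}  [new]
{s2,s4} --p--> {s3,s4}  [new]
{s2,s4} --q--> {s0,s1,s3,s4}  [new]
{s0,s1,s2,s3,s4} --p--> {s0,s1,s2,s3,s4}  [seen]
{s0,s1,s2,s3,s4} --q--> {s0,s1,s2,s3,s4}  [seen]
{s0,s1,s2,s3} --p--> {s0,s1,s2,s3,s4}  [seen]
{s0,s1,s2,s3} --q--> {s0,s1,s2,s3,s4}  [seen]
{s0,s1,s3} --p--> {s0,s1,s2,s3,s4}  [seen]
{s0,s1,s3} --q--> {s0,s1,s2,s3}  [seen]
{s3,s4} --p--> {s0,s3,s4}  [new]
{s3,s4} --q--> {s0,s1,s3}  [seen]
{s0,s1,s3,s4} --p--> {s0,s1,s2,s3,s4}  [seen]
{s0,s1,s3,s4} --q--> {s0,s1,s2,s3}  [seen]
{s0,s3,s4} --p--> {s0,s1,s2,s3,s4}  [seen]
{s0,s3,s4} --q--> {s0,s1,s3}  [seen]
Reachable DFA states: {s0}, {s1,s2}, {s0,s3}, {s2,s4}, {s0,s1,s2,s3,s4}, {s0,s1,s2,s3}, {s0,s1,s3}, {s3,s4}, {s0,s1,s3,s4}, {s0,s3,s4}.

10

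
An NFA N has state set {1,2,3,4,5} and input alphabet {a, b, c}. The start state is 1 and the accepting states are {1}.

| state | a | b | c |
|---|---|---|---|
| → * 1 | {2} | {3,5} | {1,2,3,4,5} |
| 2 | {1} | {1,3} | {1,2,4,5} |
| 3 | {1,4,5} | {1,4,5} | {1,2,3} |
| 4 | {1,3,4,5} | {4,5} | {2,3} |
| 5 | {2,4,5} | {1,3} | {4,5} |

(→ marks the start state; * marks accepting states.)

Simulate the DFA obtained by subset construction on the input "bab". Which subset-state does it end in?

Start: {1}.
δ(1,b) = {3,5}.
Union: {3,5}.
After b: {3,5}.
δ(3,a) = {1,4,5}; δ(5,a) = {2,4,5}.
Union: {1,2,4,5}.
After a: {1,2,4,5}.
δ(1,b) = {3,5}; δ(2,b) = {1,3}; δ(4,b) = {4,5}; δ(5,b) = {1,3}.
Union: {1,3,4,5}.
After b: {1,3,4,5}.

{1,3,4,5}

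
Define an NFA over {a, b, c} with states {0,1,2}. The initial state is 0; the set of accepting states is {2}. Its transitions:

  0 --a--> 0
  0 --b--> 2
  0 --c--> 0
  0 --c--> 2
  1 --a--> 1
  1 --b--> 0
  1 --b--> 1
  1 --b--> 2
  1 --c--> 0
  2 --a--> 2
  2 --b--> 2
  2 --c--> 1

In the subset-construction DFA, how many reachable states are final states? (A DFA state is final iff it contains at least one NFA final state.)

3

Start state of the DFA: {0}.
{0} --a--> {0}  [seen]
{0} --b--> {2}  [new]
{0} --c--> {0,2}  [new]
{2} --a--> {2}  [seen]
{2} --b--> {2}  [seen]
{2} --c--> {1}  [new]
{0,2} --a--> {0,2}  [seen]
{0,2} --b--> {2}  [seen]
{0,2} --c--> {0,1,2}  [new]
{1} --a--> {1}  [seen]
{1} --b--> {0,1,2}  [seen]
{1} --c--> {0}  [seen]
{0,1,2} --a--> {0,1,2}  [seen]
{0,1,2} --b--> {0,1,2}  [seen]
{0,1,2} --c--> {0,1,2}  [seen]
Reachable DFA states: {0}, {2}, {0,2}, {1}, {0,1,2}.
Accepting DFA states (contain an NFA accepting state): {2}, {0,2}, {0,1,2}.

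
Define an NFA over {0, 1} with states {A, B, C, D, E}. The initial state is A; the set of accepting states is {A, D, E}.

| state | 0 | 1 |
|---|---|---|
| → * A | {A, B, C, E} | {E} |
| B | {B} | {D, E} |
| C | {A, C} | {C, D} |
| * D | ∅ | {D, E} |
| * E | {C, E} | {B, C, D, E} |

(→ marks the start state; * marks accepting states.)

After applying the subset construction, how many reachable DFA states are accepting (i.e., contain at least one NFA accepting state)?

6

Start state of the DFA: {A}.
{A} --0--> {A, B, C, E}  [new]
{A} --1--> {E}  [new]
{A, B, C, E} --0--> {A, B, C, E}  [seen]
{A, B, C, E} --1--> {B, C, D, E}  [new]
{E} --0--> {C, E}  [new]
{E} --1--> {B, C, D, E}  [seen]
{B, C, D, E} --0--> {A, B, C, E}  [seen]
{B, C, D, E} --1--> {B, C, D, E}  [seen]
{C, E} --0--> {A, C, E}  [new]
{C, E} --1--> {B, C, D, E}  [seen]
{A, C, E} --0--> {A, B, C, E}  [seen]
{A, C, E} --1--> {B, C, D, E}  [seen]
Reachable DFA states: {A}, {A, B, C, E}, {E}, {B, C, D, E}, {C, E}, {A, C, E}.
Accepting DFA states (contain an NFA accepting state): {A}, {A, B, C, E}, {E}, {B, C, D, E}, {C, E}, {A, C, E}.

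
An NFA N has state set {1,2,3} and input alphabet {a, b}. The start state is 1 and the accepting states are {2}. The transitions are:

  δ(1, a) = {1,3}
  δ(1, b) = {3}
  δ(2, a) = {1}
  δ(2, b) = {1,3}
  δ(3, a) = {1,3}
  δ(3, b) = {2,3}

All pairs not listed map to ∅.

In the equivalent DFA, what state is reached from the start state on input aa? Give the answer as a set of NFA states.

{1,3}

Start: {1}.
δ(1,a) = {1,3}.
Union: {1,3}.
After a: {1,3}.
δ(1,a) = {1,3}; δ(3,a) = {1,3}.
Union: {1,3}.
After a: {1,3}.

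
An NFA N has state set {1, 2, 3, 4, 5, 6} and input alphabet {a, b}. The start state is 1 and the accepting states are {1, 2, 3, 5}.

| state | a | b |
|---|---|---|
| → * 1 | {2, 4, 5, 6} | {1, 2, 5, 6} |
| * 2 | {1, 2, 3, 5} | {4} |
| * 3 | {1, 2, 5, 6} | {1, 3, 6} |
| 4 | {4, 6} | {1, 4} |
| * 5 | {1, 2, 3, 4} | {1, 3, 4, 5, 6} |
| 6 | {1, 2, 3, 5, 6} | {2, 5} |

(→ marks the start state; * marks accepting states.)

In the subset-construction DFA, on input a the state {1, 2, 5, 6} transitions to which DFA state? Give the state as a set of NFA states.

{1, 2, 3, 4, 5, 6}

δ(1,a) = {2, 4, 5, 6}; δ(2,a) = {1, 2, 3, 5}; δ(5,a) = {1, 2, 3, 4}; δ(6,a) = {1, 2, 3, 5, 6}.
Union: {1, 2, 3, 4, 5, 6}.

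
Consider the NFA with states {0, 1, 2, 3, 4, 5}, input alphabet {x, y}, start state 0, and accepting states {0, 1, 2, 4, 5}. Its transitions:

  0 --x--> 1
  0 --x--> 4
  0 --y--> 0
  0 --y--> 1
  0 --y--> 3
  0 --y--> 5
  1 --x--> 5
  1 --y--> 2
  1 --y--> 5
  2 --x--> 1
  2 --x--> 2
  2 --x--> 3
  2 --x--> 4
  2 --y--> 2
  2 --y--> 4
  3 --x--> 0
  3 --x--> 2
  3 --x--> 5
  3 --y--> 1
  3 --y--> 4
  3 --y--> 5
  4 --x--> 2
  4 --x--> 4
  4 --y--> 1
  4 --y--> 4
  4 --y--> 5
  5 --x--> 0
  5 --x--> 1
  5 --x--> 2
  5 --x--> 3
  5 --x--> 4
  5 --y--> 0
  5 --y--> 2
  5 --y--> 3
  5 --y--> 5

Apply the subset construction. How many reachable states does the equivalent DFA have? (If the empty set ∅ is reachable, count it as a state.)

7

Start state of the DFA: {0}.
{0} --x--> {1, 4}  [new]
{0} --y--> {0, 1, 3, 5}  [new]
{1, 4} --x--> {2, 4, 5}  [new]
{1, 4} --y--> {1, 2, 4, 5}  [new]
{0, 1, 3, 5} --x--> {0, 1, 2, 3, 4, 5}  [new]
{0, 1, 3, 5} --y--> {0, 1, 2, 3, 4, 5}  [seen]
{2, 4, 5} --x--> {0, 1, 2, 3, 4}  [new]
{2, 4, 5} --y--> {0, 1, 2, 3, 4, 5}  [seen]
{1, 2, 4, 5} --x--> {0, 1, 2, 3, 4, 5}  [seen]
{1, 2, 4, 5} --y--> {0, 1, 2, 3, 4, 5}  [seen]
{0, 1, 2, 3, 4, 5} --x--> {0, 1, 2, 3, 4, 5}  [seen]
{0, 1, 2, 3, 4, 5} --y--> {0, 1, 2, 3, 4, 5}  [seen]
{0, 1, 2, 3, 4} --x--> {0, 1, 2, 3, 4, 5}  [seen]
{0, 1, 2, 3, 4} --y--> {0, 1, 2, 3, 4, 5}  [seen]
Reachable DFA states: {0}, {1, 4}, {0, 1, 3, 5}, {2, 4, 5}, {1, 2, 4, 5}, {0, 1, 2, 3, 4, 5}, {0, 1, 2, 3, 4}.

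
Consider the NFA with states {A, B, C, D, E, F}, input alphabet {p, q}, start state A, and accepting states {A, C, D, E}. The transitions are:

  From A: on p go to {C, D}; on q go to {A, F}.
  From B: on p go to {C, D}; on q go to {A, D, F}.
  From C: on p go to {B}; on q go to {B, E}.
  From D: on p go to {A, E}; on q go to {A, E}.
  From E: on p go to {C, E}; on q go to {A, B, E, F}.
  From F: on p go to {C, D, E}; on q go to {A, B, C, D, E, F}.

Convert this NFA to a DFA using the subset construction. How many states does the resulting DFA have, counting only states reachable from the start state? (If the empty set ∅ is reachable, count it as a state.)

Start state of the DFA: {A}.
{A} --p--> {C, D}  [new]
{A} --q--> {A, F}  [new]
{C, D} --p--> {A, B, E}  [new]
{C, D} --q--> {A, B, E}  [seen]
{A, F} --p--> {C, D, E}  [new]
{A, F} --q--> {A, B, C, D, E, F}  [new]
{A, B, E} --p--> {C, D, E}  [seen]
{A, B, E} --q--> {A, B, D, E, F}  [new]
{C, D, E} --p--> {A, B, C, E}  [new]
{C, D, E} --q--> {A, B, E, F}  [new]
{A, B, C, D, E, F} --p--> {A, B, C, D, E}  [new]
{A, B, C, D, E, F} --q--> {A, B, C, D, E, F}  [seen]
{A, B, D, E, F} --p--> {A, C, D, E}  [new]
{A, B, D, E, F} --q--> {A, B, C, D, E, F}  [seen]
{A, B, C, E} --p--> {B, C, D, E}  [new]
{A, B, C, E} --q--> {A, B, D, E, F}  [seen]
{A, B, E, F} --p--> {C, D, E}  [seen]
{A, B, E, F} --q--> {A, B, C, D, E, F}  [seen]
{A, B, C, D, E} --p--> {A, B, C, D, E}  [seen]
{A, B, C, D, E} --q--> {A, B, D, E, F}  [seen]
{A, C, D, E} --p--> {A, B, C, D, E}  [seen]
{A, C, D, E} --q--> {A, B, E, F}  [seen]
{B, C, D, E} --p--> {A, B, C, D, E}  [seen]
{B, C, D, E} --q--> {A, B, D, E, F}  [seen]
Reachable DFA states: {A}, {C, D}, {A, F}, {A, B, E}, {C, D, E}, {A, B, C, D, E, F}, {A, B, D, E, F}, {A, B, C, E}, {A, B, E, F}, {A, B, C, D, E}, {A, C, D, E}, {B, C, D, E}.

12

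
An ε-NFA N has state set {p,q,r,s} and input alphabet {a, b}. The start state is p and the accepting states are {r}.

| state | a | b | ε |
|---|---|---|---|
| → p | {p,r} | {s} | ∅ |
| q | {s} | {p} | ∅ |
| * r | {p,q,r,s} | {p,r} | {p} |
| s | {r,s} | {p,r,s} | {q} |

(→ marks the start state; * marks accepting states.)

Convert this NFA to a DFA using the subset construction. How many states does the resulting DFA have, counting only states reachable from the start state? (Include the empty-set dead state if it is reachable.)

Start state of the DFA: {p} (ε-closure of the NFA start).
{p} --a--> {p,r}  [new]
{p} --b--> {q,s}  [new]
{p,r} --a--> {p,q,r,s}  [new]
{p,r} --b--> {p,q,r,s}  [seen]
{q,s} --a--> {p,q,r,s}  [seen]
{q,s} --b--> {p,q,r,s}  [seen]
{p,q,r,s} --a--> {p,q,r,s}  [seen]
{p,q,r,s} --b--> {p,q,r,s}  [seen]
Reachable DFA states: {p}, {p,r}, {q,s}, {p,q,r,s}.

4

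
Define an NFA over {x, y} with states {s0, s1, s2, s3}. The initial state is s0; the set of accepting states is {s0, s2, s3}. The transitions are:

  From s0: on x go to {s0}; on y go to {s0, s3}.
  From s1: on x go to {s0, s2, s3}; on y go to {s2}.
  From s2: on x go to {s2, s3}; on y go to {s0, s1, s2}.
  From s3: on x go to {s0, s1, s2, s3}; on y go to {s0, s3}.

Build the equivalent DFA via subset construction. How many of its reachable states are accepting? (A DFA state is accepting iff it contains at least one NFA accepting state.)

3

Start state of the DFA: {s0}.
{s0} --x--> {s0}  [seen]
{s0} --y--> {s0, s3}  [new]
{s0, s3} --x--> {s0, s1, s2, s3}  [new]
{s0, s3} --y--> {s0, s3}  [seen]
{s0, s1, s2, s3} --x--> {s0, s1, s2, s3}  [seen]
{s0, s1, s2, s3} --y--> {s0, s1, s2, s3}  [seen]
Reachable DFA states: {s0}, {s0, s3}, {s0, s1, s2, s3}.
Accepting DFA states (contain an NFA accepting state): {s0}, {s0, s3}, {s0, s1, s2, s3}.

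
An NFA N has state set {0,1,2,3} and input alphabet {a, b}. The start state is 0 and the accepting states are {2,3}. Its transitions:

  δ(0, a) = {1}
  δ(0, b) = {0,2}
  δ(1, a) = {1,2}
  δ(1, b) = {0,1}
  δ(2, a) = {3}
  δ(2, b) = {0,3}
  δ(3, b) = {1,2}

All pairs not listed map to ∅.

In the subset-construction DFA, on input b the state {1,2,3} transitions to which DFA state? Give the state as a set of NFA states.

{0,1,2,3}

δ(1,b) = {0,1}; δ(2,b) = {0,3}; δ(3,b) = {1,2}.
Union: {0,1,2,3}.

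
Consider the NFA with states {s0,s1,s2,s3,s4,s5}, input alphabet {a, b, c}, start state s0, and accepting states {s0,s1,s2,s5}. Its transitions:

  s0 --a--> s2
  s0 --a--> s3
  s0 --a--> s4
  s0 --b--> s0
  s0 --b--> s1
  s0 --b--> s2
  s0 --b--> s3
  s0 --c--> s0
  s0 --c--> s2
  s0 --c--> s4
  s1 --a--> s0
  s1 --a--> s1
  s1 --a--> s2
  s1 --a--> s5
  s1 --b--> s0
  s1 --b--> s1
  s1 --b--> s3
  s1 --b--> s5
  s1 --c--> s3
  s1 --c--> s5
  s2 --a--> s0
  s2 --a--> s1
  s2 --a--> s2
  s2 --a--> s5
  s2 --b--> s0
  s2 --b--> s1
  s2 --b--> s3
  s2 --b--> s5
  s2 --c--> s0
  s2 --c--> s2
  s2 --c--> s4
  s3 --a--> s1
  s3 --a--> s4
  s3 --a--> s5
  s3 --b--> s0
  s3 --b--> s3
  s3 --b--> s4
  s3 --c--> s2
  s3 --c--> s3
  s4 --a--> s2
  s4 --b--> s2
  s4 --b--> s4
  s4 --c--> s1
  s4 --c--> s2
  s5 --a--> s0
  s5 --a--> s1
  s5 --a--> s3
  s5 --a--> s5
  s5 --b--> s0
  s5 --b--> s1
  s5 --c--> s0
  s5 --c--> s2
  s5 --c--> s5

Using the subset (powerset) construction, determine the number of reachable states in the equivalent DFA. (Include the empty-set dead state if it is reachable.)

9

Start state of the DFA: {s0}.
{s0} --a--> {s2,s3,s4}  [new]
{s0} --b--> {s0,s1,s2,s3}  [new]
{s0} --c--> {s0,s2,s4}  [new]
{s2,s3,s4} --a--> {s0,s1,s2,s4,s5}  [new]
{s2,s3,s4} --b--> {s0,s1,s2,s3,s4,s5}  [new]
{s2,s3,s4} --c--> {s0,s1,s2,s3,s4}  [new]
{s0,s1,s2,s3} --a--> {s0,s1,s2,s3,s4,s5}  [seen]
{s0,s1,s2,s3} --b--> {s0,s1,s2,s3,s4,s5}  [seen]
{s0,s1,s2,s3} --c--> {s0,s2,s3,s4,s5}  [new]
{s0,s2,s4} --a--> {s0,s1,s2,s3,s4,s5}  [seen]
{s0,s2,s4} --b--> {s0,s1,s2,s3,s4,s5}  [seen]
{s0,s2,s4} --c--> {s0,s1,s2,s4}  [new]
{s0,s1,s2,s4,s5} --a--> {s0,s1,s2,s3,s4,s5}  [seen]
{s0,s1,s2,s4,s5} --b--> {s0,s1,s2,s3,s4,s5}  [seen]
{s0,s1,s2,s4,s5} --c--> {s0,s1,s2,s3,s4,s5}  [seen]
{s0,s1,s2,s3,s4,s5} --a--> {s0,s1,s2,s3,s4,s5}  [seen]
{s0,s1,s2,s3,s4,s5} --b--> {s0,s1,s2,s3,s4,s5}  [seen]
{s0,s1,s2,s3,s4,s5} --c--> {s0,s1,s2,s3,s4,s5}  [seen]
{s0,s1,s2,s3,s4} --a--> {s0,s1,s2,s3,s4,s5}  [seen]
{s0,s1,s2,s3,s4} --b--> {s0,s1,s2,s3,s4,s5}  [seen]
{s0,s1,s2,s3,s4} --c--> {s0,s1,s2,s3,s4,s5}  [seen]
{s0,s2,s3,s4,s5} --a--> {s0,s1,s2,s3,s4,s5}  [seen]
{s0,s2,s3,s4,s5} --b--> {s0,s1,s2,s3,s4,s5}  [seen]
{s0,s2,s3,s4,s5} --c--> {s0,s1,s2,s3,s4,s5}  [seen]
{s0,s1,s2,s4} --a--> {s0,s1,s2,s3,s4,s5}  [seen]
{s0,s1,s2,s4} --b--> {s0,s1,s2,s3,s4,s5}  [seen]
{s0,s1,s2,s4} --c--> {s0,s1,s2,s3,s4,s5}  [seen]
Reachable DFA states: {s0}, {s2,s3,s4}, {s0,s1,s2,s3}, {s0,s2,s4}, {s0,s1,s2,s4,s5}, {s0,s1,s2,s3,s4,s5}, {s0,s1,s2,s3,s4}, {s0,s2,s3,s4,s5}, {s0,s1,s2,s4}.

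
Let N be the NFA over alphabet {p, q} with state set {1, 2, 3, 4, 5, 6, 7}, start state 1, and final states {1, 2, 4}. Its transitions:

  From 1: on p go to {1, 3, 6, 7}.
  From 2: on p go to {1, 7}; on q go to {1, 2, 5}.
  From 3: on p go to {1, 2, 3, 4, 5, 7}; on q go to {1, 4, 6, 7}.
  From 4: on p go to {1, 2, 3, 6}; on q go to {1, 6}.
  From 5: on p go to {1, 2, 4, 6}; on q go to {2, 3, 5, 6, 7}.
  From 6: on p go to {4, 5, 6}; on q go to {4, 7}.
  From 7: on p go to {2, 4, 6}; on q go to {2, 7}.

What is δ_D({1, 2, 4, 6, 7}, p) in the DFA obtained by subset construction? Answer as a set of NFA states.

δ(1,p) = {1, 3, 6, 7}; δ(2,p) = {1, 7}; δ(4,p) = {1, 2, 3, 6}; δ(6,p) = {4, 5, 6}; δ(7,p) = {2, 4, 6}.
Union: {1, 2, 3, 4, 5, 6, 7}.

{1, 2, 3, 4, 5, 6, 7}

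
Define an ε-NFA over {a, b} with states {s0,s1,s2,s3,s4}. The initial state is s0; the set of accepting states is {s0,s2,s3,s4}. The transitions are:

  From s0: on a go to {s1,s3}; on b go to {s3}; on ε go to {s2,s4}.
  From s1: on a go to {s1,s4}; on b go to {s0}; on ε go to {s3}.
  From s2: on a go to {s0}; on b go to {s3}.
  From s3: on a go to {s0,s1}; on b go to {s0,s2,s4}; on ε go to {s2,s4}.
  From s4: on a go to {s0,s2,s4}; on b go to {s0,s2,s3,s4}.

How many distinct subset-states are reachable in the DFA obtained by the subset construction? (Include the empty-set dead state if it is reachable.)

Start state of the DFA: {s0,s2,s4} (ε-closure of the NFA start).
{s0,s2,s4} --a--> {s0,s1,s2,s3,s4}  [new]
{s0,s2,s4} --b--> {s0,s2,s3,s4}  [new]
{s0,s1,s2,s3,s4} --a--> {s0,s1,s2,s3,s4}  [seen]
{s0,s1,s2,s3,s4} --b--> {s0,s2,s3,s4}  [seen]
{s0,s2,s3,s4} --a--> {s0,s1,s2,s3,s4}  [seen]
{s0,s2,s3,s4} --b--> {s0,s2,s3,s4}  [seen]
Reachable DFA states: {s0,s2,s4}, {s0,s1,s2,s3,s4}, {s0,s2,s3,s4}.

3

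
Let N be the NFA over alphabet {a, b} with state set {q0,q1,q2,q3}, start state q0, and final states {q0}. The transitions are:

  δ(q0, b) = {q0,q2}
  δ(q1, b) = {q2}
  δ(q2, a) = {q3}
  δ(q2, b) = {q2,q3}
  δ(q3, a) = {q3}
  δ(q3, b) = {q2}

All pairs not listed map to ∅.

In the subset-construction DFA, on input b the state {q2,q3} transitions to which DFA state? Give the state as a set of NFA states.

{q2,q3}

δ(q2,b) = {q2,q3}; δ(q3,b) = {q2}.
Union: {q2,q3}.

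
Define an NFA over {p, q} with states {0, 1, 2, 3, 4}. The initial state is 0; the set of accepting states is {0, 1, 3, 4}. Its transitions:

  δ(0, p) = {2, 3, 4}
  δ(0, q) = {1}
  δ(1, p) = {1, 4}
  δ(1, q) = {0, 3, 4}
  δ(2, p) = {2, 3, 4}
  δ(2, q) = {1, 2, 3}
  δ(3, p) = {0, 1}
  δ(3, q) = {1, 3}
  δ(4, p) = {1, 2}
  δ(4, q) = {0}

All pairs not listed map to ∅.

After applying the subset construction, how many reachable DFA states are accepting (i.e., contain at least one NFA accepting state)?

Start state of the DFA: {0}.
{0} --p--> {2, 3, 4}  [new]
{0} --q--> {1}  [new]
{2, 3, 4} --p--> {0, 1, 2, 3, 4}  [new]
{2, 3, 4} --q--> {0, 1, 2, 3}  [new]
{1} --p--> {1, 4}  [new]
{1} --q--> {0, 3, 4}  [new]
{0, 1, 2, 3, 4} --p--> {0, 1, 2, 3, 4}  [seen]
{0, 1, 2, 3, 4} --q--> {0, 1, 2, 3, 4}  [seen]
{0, 1, 2, 3} --p--> {0, 1, 2, 3, 4}  [seen]
{0, 1, 2, 3} --q--> {0, 1, 2, 3, 4}  [seen]
{1, 4} --p--> {1, 2, 4}  [new]
{1, 4} --q--> {0, 3, 4}  [seen]
{0, 3, 4} --p--> {0, 1, 2, 3, 4}  [seen]
{0, 3, 4} --q--> {0, 1, 3}  [new]
{1, 2, 4} --p--> {1, 2, 3, 4}  [new]
{1, 2, 4} --q--> {0, 1, 2, 3, 4}  [seen]
{0, 1, 3} --p--> {0, 1, 2, 3, 4}  [seen]
{0, 1, 3} --q--> {0, 1, 3, 4}  [new]
{1, 2, 3, 4} --p--> {0, 1, 2, 3, 4}  [seen]
{1, 2, 3, 4} --q--> {0, 1, 2, 3, 4}  [seen]
{0, 1, 3, 4} --p--> {0, 1, 2, 3, 4}  [seen]
{0, 1, 3, 4} --q--> {0, 1, 3, 4}  [seen]
Reachable DFA states: {0}, {2, 3, 4}, {1}, {0, 1, 2, 3, 4}, {0, 1, 2, 3}, {1, 4}, {0, 3, 4}, {1, 2, 4}, {0, 1, 3}, {1, 2, 3, 4}, {0, 1, 3, 4}.
Accepting DFA states (contain an NFA accepting state): {0}, {2, 3, 4}, {1}, {0, 1, 2, 3, 4}, {0, 1, 2, 3}, {1, 4}, {0, 3, 4}, {1, 2, 4}, {0, 1, 3}, {1, 2, 3, 4}, {0, 1, 3, 4}.

11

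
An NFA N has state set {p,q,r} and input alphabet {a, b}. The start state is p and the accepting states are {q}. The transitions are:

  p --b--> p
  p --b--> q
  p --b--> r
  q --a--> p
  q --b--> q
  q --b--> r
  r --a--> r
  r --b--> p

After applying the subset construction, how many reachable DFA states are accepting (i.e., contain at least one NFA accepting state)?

1

Start state of the DFA: {p}.
{p} --a--> ∅  [new]
{p} --b--> {p,q,r}  [new]
∅ --a--> ∅  [seen]
∅ --b--> ∅  [seen]
{p,q,r} --a--> {p,r}  [new]
{p,q,r} --b--> {p,q,r}  [seen]
{p,r} --a--> {r}  [new]
{p,r} --b--> {p,q,r}  [seen]
{r} --a--> {r}  [seen]
{r} --b--> {p}  [seen]
Reachable DFA states: {p}, ∅, {p,q,r}, {p,r}, {r}.
Accepting DFA states (contain an NFA accepting state): {p,q,r}.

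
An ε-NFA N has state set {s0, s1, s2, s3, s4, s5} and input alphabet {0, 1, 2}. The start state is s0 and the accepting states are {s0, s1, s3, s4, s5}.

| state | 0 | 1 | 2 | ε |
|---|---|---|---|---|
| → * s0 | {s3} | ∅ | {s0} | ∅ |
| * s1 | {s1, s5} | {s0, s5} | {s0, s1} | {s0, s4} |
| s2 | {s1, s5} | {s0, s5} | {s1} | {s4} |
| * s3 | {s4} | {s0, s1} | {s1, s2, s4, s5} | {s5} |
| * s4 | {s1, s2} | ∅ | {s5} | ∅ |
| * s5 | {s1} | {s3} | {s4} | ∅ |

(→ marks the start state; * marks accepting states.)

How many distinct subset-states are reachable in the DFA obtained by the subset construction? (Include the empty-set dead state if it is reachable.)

11

Start state of the DFA: {s0} (ε-closure of the NFA start).
{s0} --0--> {s3, s5}  [new]
{s0} --1--> ∅  [new]
{s0} --2--> {s0}  [seen]
{s3, s5} --0--> {s0, s1, s4}  [new]
{s3, s5} --1--> {s0, s1, s3, s4, s5}  [new]
{s3, s5} --2--> {s0, s1, s2, s4, s5}  [new]
∅ --0--> ∅  [seen]
∅ --1--> ∅  [seen]
∅ --2--> ∅  [seen]
{s0, s1, s4} --0--> {s0, s1, s2, s3, s4, s5}  [new]
{s0, s1, s4} --1--> {s0, s5}  [new]
{s0, s1, s4} --2--> {s0, s1, s4, s5}  [new]
{s0, s1, s3, s4, s5} --0--> {s0, s1, s2, s3, s4, s5}  [seen]
{s0, s1, s3, s4, s5} --1--> {s0, s1, s3, s4, s5}  [seen]
{s0, s1, s3, s4, s5} --2--> {s0, s1, s2, s4, s5}  [seen]
{s0, s1, s2, s4, s5} --0--> {s0, s1, s2, s3, s4, s5}  [seen]
{s0, s1, s2, s4, s5} --1--> {s0, s3, s5}  [new]
{s0, s1, s2, s4, s5} --2--> {s0, s1, s4, s5}  [seen]
{s0, s1, s2, s3, s4, s5} --0--> {s0, s1, s2, s3, s4, s5}  [seen]
{s0, s1, s2, s3, s4, s5} --1--> {s0, s1, s3, s4, s5}  [seen]
{s0, s1, s2, s3, s4, s5} --2--> {s0, s1, s2, s4, s5}  [seen]
{s0, s5} --0--> {s0, s1, s3, s4, s5}  [seen]
{s0, s5} --1--> {s3, s5}  [seen]
{s0, s5} --2--> {s0, s4}  [new]
{s0, s1, s4, s5} --0--> {s0, s1, s2, s3, s4, s5}  [seen]
{s0, s1, s4, s5} --1--> {s0, s3, s5}  [seen]
{s0, s1, s4, s5} --2--> {s0, s1, s4, s5}  [seen]
{s0, s3, s5} --0--> {s0, s1, s3, s4, s5}  [seen]
{s0, s3, s5} --1--> {s0, s1, s3, s4, s5}  [seen]
{s0, s3, s5} --2--> {s0, s1, s2, s4, s5}  [seen]
{s0, s4} --0--> {s0, s1, s2, s3, s4, s5}  [seen]
{s0, s4} --1--> ∅  [seen]
{s0, s4} --2--> {s0, s5}  [seen]
Reachable DFA states: {s0}, {s3, s5}, ∅, {s0, s1, s4}, {s0, s1, s3, s4, s5}, {s0, s1, s2, s4, s5}, {s0, s1, s2, s3, s4, s5}, {s0, s5}, {s0, s1, s4, s5}, {s0, s3, s5}, {s0, s4}.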